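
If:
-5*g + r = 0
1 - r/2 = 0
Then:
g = 2/5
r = 2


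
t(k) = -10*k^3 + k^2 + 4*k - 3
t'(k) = -30*k^2 + 2*k + 4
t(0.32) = -1.95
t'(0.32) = 1.57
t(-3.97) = 622.59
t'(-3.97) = -476.77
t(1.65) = -38.60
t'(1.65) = -74.38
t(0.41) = -1.88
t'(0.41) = -0.22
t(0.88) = -5.52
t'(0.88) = -17.47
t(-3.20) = 322.12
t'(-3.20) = -309.60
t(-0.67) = -2.22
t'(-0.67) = -10.81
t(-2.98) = 258.60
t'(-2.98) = -268.37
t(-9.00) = 7332.00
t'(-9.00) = -2444.00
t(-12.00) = 17373.00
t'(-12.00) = -4340.00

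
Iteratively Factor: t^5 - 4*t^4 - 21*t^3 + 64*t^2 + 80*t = (t + 1)*(t^4 - 5*t^3 - 16*t^2 + 80*t) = (t - 5)*(t + 1)*(t^3 - 16*t) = t*(t - 5)*(t + 1)*(t^2 - 16) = t*(t - 5)*(t + 1)*(t + 4)*(t - 4)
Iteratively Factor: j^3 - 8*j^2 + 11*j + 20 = (j - 5)*(j^2 - 3*j - 4) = (j - 5)*(j + 1)*(j - 4)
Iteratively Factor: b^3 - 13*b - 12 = (b + 3)*(b^2 - 3*b - 4) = (b + 1)*(b + 3)*(b - 4)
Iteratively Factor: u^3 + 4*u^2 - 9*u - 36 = (u + 3)*(u^2 + u - 12) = (u - 3)*(u + 3)*(u + 4)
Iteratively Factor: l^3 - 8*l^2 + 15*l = (l - 3)*(l^2 - 5*l) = l*(l - 3)*(l - 5)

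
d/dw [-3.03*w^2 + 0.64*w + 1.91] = 0.64 - 6.06*w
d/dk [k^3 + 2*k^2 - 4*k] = 3*k^2 + 4*k - 4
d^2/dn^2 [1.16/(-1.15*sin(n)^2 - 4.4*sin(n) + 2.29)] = (6.1364*sin(n)^4 + 17.6088*sin(n)^3 + 25.47244*sin(n)^2 - 23.52944*sin(n) - 51.02492)/(1.15*sin(n)^2 + 4.4*sin(n) - 2.29)^3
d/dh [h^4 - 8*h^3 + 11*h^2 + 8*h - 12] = 4*h^3 - 24*h^2 + 22*h + 8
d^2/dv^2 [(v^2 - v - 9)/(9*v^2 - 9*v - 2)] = 158*(-27*v^2 + 27*v - 11)/(729*v^6 - 2187*v^5 + 1701*v^4 + 243*v^3 - 378*v^2 - 108*v - 8)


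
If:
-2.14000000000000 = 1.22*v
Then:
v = -1.75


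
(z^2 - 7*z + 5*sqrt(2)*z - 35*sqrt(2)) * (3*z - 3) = 3*z^3 - 24*z^2 + 15*sqrt(2)*z^2 - 120*sqrt(2)*z + 21*z + 105*sqrt(2)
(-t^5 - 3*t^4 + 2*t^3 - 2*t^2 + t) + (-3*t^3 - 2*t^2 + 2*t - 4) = -t^5 - 3*t^4 - t^3 - 4*t^2 + 3*t - 4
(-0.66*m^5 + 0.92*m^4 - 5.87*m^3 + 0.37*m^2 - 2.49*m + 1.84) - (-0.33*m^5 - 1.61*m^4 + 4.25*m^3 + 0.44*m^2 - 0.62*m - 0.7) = -0.33*m^5 + 2.53*m^4 - 10.12*m^3 - 0.07*m^2 - 1.87*m + 2.54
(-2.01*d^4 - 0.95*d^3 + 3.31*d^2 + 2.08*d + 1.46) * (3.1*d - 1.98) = -6.231*d^5 + 1.0348*d^4 + 12.142*d^3 - 0.105799999999999*d^2 + 0.4076*d - 2.8908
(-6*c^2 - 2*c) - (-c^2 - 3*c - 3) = -5*c^2 + c + 3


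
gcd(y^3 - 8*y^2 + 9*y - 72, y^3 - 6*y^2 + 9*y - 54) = y^2 + 9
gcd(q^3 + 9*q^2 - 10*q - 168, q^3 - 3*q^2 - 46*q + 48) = q + 6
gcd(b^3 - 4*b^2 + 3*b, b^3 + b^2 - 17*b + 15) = b^2 - 4*b + 3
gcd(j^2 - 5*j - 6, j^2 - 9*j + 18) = j - 6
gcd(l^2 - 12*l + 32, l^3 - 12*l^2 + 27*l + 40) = l - 8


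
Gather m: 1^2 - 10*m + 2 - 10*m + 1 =4 - 20*m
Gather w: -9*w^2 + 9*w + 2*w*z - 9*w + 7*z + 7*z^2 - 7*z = -9*w^2 + 2*w*z + 7*z^2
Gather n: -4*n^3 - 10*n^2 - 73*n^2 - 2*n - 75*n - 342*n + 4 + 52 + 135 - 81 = -4*n^3 - 83*n^2 - 419*n + 110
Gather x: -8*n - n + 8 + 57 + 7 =72 - 9*n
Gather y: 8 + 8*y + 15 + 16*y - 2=24*y + 21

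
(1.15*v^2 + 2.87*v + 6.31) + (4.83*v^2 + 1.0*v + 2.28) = 5.98*v^2 + 3.87*v + 8.59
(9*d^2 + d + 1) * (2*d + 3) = 18*d^3 + 29*d^2 + 5*d + 3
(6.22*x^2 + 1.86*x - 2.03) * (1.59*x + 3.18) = 9.8898*x^3 + 22.737*x^2 + 2.6871*x - 6.4554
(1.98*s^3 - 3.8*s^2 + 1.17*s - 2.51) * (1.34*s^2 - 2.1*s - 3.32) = 2.6532*s^5 - 9.25*s^4 + 2.9742*s^3 + 6.7956*s^2 + 1.3866*s + 8.3332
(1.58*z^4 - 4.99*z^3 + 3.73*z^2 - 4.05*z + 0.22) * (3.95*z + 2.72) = 6.241*z^5 - 15.4129*z^4 + 1.1607*z^3 - 5.8519*z^2 - 10.147*z + 0.5984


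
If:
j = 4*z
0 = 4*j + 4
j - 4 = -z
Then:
No Solution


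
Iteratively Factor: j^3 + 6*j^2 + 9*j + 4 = (j + 1)*(j^2 + 5*j + 4) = (j + 1)*(j + 4)*(j + 1)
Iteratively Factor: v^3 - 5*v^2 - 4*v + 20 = (v - 2)*(v^2 - 3*v - 10) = (v - 5)*(v - 2)*(v + 2)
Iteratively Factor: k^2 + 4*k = (k + 4)*(k)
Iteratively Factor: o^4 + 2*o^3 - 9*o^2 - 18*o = (o + 2)*(o^3 - 9*o) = (o + 2)*(o + 3)*(o^2 - 3*o) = (o - 3)*(o + 2)*(o + 3)*(o)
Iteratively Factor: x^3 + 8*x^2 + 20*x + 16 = (x + 2)*(x^2 + 6*x + 8) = (x + 2)*(x + 4)*(x + 2)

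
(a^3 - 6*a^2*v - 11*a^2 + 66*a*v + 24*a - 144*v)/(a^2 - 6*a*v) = a - 11 + 24/a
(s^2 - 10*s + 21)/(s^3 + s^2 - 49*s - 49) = (s - 3)/(s^2 + 8*s + 7)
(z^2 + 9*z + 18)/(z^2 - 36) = (z + 3)/(z - 6)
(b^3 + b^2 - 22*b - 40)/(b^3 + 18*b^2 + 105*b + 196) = (b^2 - 3*b - 10)/(b^2 + 14*b + 49)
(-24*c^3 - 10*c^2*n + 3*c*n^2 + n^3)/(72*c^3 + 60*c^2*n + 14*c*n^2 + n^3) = (-12*c^2 + c*n + n^2)/(36*c^2 + 12*c*n + n^2)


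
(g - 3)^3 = g^3 - 9*g^2 + 27*g - 27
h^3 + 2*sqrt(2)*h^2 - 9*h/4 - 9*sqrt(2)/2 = (h - 3/2)*(h + 3/2)*(h + 2*sqrt(2))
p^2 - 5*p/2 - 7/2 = (p - 7/2)*(p + 1)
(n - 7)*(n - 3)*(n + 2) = n^3 - 8*n^2 + n + 42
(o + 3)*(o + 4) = o^2 + 7*o + 12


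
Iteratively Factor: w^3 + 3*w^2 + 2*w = (w + 2)*(w^2 + w) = (w + 1)*(w + 2)*(w)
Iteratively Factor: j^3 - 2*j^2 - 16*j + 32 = (j - 2)*(j^2 - 16) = (j - 4)*(j - 2)*(j + 4)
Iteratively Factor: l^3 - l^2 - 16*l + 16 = (l - 1)*(l^2 - 16) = (l - 1)*(l + 4)*(l - 4)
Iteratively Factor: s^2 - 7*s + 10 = (s - 5)*(s - 2)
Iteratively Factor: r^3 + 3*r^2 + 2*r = (r + 2)*(r^2 + r) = r*(r + 2)*(r + 1)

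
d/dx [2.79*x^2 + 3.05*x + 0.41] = 5.58*x + 3.05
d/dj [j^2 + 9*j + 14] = 2*j + 9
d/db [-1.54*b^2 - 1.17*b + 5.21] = -3.08*b - 1.17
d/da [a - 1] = 1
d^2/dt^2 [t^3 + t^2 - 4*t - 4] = 6*t + 2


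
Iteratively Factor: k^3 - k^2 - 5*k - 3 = (k + 1)*(k^2 - 2*k - 3) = (k + 1)^2*(k - 3)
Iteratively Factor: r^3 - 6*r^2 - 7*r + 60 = (r - 4)*(r^2 - 2*r - 15) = (r - 4)*(r + 3)*(r - 5)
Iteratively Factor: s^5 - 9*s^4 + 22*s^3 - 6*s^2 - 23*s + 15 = (s - 1)*(s^4 - 8*s^3 + 14*s^2 + 8*s - 15) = (s - 1)*(s + 1)*(s^3 - 9*s^2 + 23*s - 15) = (s - 5)*(s - 1)*(s + 1)*(s^2 - 4*s + 3) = (s - 5)*(s - 1)^2*(s + 1)*(s - 3)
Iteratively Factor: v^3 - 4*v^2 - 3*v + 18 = (v + 2)*(v^2 - 6*v + 9) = (v - 3)*(v + 2)*(v - 3)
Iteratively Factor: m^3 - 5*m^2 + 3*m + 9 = (m - 3)*(m^2 - 2*m - 3) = (m - 3)^2*(m + 1)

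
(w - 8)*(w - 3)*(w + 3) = w^3 - 8*w^2 - 9*w + 72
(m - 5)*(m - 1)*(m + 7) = m^3 + m^2 - 37*m + 35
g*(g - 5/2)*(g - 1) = g^3 - 7*g^2/2 + 5*g/2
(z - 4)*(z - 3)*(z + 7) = z^3 - 37*z + 84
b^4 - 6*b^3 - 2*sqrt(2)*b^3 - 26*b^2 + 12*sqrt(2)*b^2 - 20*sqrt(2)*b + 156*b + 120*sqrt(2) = (b - 6)*(b - 5*sqrt(2))*(b + sqrt(2))*(b + 2*sqrt(2))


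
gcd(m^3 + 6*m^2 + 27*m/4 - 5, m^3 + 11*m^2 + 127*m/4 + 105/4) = m + 5/2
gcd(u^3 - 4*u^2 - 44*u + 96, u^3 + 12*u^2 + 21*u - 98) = u - 2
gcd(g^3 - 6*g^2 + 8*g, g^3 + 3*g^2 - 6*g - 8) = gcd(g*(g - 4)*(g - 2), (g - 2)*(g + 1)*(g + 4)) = g - 2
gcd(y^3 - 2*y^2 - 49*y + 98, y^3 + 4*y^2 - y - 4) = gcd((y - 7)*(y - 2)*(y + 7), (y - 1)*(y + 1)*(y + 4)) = 1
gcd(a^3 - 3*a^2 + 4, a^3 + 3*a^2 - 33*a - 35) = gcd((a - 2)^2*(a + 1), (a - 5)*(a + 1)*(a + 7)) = a + 1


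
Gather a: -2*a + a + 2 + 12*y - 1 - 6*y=-a + 6*y + 1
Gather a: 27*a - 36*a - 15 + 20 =5 - 9*a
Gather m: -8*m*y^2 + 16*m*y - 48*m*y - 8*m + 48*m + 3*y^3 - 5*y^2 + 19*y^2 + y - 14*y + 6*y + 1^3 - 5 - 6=m*(-8*y^2 - 32*y + 40) + 3*y^3 + 14*y^2 - 7*y - 10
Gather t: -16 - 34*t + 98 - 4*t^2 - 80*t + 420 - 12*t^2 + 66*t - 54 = -16*t^2 - 48*t + 448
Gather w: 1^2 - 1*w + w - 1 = 0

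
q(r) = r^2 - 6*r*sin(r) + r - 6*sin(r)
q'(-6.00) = 16.13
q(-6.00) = 38.38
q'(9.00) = 71.20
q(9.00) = 65.27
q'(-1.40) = 4.52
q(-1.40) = -1.81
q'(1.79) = 2.36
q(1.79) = -11.35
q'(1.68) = 0.15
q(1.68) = -11.48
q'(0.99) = -8.59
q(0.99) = -8.01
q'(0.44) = -8.49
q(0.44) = -3.05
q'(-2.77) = -12.26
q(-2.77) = 1.05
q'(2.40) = 16.79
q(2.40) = -5.62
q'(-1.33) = 4.64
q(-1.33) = -1.48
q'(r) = -6*r*cos(r) + 2*r - 6*sin(r) - 6*cos(r) + 1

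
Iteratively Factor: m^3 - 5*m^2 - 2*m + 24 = (m - 4)*(m^2 - m - 6) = (m - 4)*(m + 2)*(m - 3)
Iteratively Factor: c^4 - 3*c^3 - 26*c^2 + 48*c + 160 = (c - 5)*(c^3 + 2*c^2 - 16*c - 32) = (c - 5)*(c + 2)*(c^2 - 16) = (c - 5)*(c + 2)*(c + 4)*(c - 4)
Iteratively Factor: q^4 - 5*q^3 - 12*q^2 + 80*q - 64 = (q - 4)*(q^3 - q^2 - 16*q + 16) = (q - 4)*(q + 4)*(q^2 - 5*q + 4) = (q - 4)*(q - 1)*(q + 4)*(q - 4)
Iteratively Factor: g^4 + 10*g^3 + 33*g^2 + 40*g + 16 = (g + 1)*(g^3 + 9*g^2 + 24*g + 16) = (g + 1)*(g + 4)*(g^2 + 5*g + 4) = (g + 1)*(g + 4)^2*(g + 1)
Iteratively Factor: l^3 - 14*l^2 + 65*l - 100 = (l - 4)*(l^2 - 10*l + 25) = (l - 5)*(l - 4)*(l - 5)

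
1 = 1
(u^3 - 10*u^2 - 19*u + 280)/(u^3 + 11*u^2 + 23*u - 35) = (u^2 - 15*u + 56)/(u^2 + 6*u - 7)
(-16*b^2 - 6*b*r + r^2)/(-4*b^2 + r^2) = (-8*b + r)/(-2*b + r)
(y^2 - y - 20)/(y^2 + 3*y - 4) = (y - 5)/(y - 1)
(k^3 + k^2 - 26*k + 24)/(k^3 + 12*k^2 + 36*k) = (k^2 - 5*k + 4)/(k*(k + 6))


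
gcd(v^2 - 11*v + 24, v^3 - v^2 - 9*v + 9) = v - 3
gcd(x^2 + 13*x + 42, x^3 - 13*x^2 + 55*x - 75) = 1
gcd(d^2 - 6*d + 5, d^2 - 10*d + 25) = d - 5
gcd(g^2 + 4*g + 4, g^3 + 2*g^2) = g + 2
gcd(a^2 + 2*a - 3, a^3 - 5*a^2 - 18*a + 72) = 1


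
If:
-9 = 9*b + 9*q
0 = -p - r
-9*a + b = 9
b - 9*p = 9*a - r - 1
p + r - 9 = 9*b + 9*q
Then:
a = -q/9 - 10/9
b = -q - 1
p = 1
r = -1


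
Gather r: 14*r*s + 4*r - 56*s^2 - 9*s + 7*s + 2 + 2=r*(14*s + 4) - 56*s^2 - 2*s + 4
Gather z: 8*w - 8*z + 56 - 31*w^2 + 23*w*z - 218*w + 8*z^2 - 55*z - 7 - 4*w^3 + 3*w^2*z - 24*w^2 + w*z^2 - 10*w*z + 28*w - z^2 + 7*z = -4*w^3 - 55*w^2 - 182*w + z^2*(w + 7) + z*(3*w^2 + 13*w - 56) + 49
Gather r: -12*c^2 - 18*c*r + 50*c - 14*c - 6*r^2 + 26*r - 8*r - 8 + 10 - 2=-12*c^2 + 36*c - 6*r^2 + r*(18 - 18*c)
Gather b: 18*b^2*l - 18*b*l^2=18*b^2*l - 18*b*l^2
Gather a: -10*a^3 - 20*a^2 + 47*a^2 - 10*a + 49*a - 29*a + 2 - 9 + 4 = -10*a^3 + 27*a^2 + 10*a - 3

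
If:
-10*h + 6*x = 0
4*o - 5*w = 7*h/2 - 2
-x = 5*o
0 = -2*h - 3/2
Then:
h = -3/4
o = 1/4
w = 9/8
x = -5/4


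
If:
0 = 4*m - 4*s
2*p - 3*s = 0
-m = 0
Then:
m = 0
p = 0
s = 0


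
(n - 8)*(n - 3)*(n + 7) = n^3 - 4*n^2 - 53*n + 168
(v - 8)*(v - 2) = v^2 - 10*v + 16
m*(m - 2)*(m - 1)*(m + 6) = m^4 + 3*m^3 - 16*m^2 + 12*m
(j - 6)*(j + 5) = j^2 - j - 30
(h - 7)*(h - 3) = h^2 - 10*h + 21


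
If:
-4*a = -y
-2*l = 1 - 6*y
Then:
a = y/4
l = 3*y - 1/2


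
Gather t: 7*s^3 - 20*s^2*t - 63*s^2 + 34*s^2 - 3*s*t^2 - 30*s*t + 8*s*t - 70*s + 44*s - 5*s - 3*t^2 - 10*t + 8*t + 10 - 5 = 7*s^3 - 29*s^2 - 31*s + t^2*(-3*s - 3) + t*(-20*s^2 - 22*s - 2) + 5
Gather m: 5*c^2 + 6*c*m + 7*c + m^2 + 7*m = 5*c^2 + 7*c + m^2 + m*(6*c + 7)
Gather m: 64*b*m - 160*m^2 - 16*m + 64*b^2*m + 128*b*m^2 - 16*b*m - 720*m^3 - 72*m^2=-720*m^3 + m^2*(128*b - 232) + m*(64*b^2 + 48*b - 16)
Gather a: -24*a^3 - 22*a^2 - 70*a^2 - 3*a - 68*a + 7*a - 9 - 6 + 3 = -24*a^3 - 92*a^2 - 64*a - 12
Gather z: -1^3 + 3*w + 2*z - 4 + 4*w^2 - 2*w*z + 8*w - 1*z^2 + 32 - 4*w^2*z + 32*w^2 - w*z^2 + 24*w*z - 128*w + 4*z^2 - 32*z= 36*w^2 - 117*w + z^2*(3 - w) + z*(-4*w^2 + 22*w - 30) + 27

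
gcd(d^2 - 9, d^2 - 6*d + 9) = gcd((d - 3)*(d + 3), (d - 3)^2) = d - 3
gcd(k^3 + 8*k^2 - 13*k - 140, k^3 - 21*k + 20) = k^2 + k - 20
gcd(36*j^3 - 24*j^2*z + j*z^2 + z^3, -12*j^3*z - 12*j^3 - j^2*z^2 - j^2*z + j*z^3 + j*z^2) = 1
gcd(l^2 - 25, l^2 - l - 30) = l + 5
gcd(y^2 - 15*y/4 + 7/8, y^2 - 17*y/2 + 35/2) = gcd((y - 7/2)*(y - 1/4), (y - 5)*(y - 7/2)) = y - 7/2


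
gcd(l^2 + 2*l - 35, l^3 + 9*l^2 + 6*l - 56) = l + 7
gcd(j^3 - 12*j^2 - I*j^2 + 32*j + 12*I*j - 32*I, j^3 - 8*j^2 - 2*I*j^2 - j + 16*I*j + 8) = j^2 + j*(-8 - I) + 8*I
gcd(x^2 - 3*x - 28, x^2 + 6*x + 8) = x + 4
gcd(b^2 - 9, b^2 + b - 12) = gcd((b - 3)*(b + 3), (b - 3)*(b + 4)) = b - 3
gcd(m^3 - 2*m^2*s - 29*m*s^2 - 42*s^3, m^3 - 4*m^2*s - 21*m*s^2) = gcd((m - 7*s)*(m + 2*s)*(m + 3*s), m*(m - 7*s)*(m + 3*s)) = -m^2 + 4*m*s + 21*s^2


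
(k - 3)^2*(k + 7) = k^3 + k^2 - 33*k + 63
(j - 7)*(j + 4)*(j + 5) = j^3 + 2*j^2 - 43*j - 140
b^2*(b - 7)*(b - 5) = b^4 - 12*b^3 + 35*b^2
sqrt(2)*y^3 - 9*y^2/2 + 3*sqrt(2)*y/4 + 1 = (y - 2*sqrt(2))*(y - sqrt(2)/2)*(sqrt(2)*y + 1/2)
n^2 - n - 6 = (n - 3)*(n + 2)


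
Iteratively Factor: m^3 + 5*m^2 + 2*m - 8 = (m + 4)*(m^2 + m - 2) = (m + 2)*(m + 4)*(m - 1)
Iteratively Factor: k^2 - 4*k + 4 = (k - 2)*(k - 2)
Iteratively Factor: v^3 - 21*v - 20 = (v + 1)*(v^2 - v - 20) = (v - 5)*(v + 1)*(v + 4)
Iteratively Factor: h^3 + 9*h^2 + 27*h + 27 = (h + 3)*(h^2 + 6*h + 9) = (h + 3)^2*(h + 3)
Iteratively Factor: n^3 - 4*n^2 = (n)*(n^2 - 4*n) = n*(n - 4)*(n)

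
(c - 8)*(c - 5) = c^2 - 13*c + 40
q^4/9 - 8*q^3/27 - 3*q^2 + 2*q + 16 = (q/3 + 1)^2*(q - 6)*(q - 8/3)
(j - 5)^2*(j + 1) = j^3 - 9*j^2 + 15*j + 25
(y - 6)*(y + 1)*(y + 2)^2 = y^4 - y^3 - 22*y^2 - 44*y - 24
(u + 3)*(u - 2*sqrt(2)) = u^2 - 2*sqrt(2)*u + 3*u - 6*sqrt(2)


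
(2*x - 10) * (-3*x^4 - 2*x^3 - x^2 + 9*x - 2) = -6*x^5 + 26*x^4 + 18*x^3 + 28*x^2 - 94*x + 20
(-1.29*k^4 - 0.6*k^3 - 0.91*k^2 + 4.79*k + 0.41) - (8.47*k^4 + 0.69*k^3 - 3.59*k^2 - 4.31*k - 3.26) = -9.76*k^4 - 1.29*k^3 + 2.68*k^2 + 9.1*k + 3.67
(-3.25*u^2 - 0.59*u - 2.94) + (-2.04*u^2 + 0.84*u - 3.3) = -5.29*u^2 + 0.25*u - 6.24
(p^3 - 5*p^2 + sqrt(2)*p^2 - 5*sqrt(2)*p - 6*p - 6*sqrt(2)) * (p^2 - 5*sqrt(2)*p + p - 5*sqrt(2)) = p^5 - 4*sqrt(2)*p^4 - 4*p^4 - 21*p^3 + 16*sqrt(2)*p^3 + 34*p^2 + 44*sqrt(2)*p^2 + 24*sqrt(2)*p + 110*p + 60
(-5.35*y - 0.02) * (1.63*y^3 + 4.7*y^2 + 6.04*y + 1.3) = -8.7205*y^4 - 25.1776*y^3 - 32.408*y^2 - 7.0758*y - 0.026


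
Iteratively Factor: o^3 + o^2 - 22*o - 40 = (o + 4)*(o^2 - 3*o - 10) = (o - 5)*(o + 4)*(o + 2)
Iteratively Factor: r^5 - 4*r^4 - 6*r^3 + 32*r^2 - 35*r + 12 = (r - 1)*(r^4 - 3*r^3 - 9*r^2 + 23*r - 12) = (r - 1)*(r + 3)*(r^3 - 6*r^2 + 9*r - 4) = (r - 4)*(r - 1)*(r + 3)*(r^2 - 2*r + 1) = (r - 4)*(r - 1)^2*(r + 3)*(r - 1)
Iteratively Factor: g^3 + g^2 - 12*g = (g - 3)*(g^2 + 4*g) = (g - 3)*(g + 4)*(g)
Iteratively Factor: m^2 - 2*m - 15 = (m + 3)*(m - 5)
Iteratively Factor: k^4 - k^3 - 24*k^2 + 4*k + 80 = (k - 2)*(k^3 + k^2 - 22*k - 40) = (k - 5)*(k - 2)*(k^2 + 6*k + 8) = (k - 5)*(k - 2)*(k + 4)*(k + 2)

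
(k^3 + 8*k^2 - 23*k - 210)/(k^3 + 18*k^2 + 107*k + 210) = (k - 5)/(k + 5)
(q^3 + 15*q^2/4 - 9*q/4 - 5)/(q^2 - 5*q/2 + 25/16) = 4*(q^2 + 5*q + 4)/(4*q - 5)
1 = 1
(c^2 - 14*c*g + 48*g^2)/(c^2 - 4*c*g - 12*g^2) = (c - 8*g)/(c + 2*g)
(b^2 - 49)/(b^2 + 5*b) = (b^2 - 49)/(b*(b + 5))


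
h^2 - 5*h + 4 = (h - 4)*(h - 1)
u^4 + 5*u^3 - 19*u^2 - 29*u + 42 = (u - 3)*(u - 1)*(u + 2)*(u + 7)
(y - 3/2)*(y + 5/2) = y^2 + y - 15/4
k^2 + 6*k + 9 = (k + 3)^2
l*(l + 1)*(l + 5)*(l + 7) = l^4 + 13*l^3 + 47*l^2 + 35*l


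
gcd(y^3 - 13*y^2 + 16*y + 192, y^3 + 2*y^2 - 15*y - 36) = y + 3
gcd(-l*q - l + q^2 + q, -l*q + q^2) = -l + q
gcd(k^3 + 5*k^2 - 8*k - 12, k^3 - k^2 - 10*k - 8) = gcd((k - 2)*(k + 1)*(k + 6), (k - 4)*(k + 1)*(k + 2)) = k + 1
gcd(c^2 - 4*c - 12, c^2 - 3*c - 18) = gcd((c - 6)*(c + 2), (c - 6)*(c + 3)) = c - 6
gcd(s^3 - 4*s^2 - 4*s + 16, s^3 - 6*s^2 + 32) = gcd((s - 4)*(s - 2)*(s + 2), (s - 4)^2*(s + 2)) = s^2 - 2*s - 8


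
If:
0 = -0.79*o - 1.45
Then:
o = -1.84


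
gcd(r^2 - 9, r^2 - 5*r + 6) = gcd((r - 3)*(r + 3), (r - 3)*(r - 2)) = r - 3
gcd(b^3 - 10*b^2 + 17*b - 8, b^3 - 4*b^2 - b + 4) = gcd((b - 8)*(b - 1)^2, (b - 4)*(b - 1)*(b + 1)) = b - 1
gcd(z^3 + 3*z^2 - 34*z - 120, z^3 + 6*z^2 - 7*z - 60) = z^2 + 9*z + 20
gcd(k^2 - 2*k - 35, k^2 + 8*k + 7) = 1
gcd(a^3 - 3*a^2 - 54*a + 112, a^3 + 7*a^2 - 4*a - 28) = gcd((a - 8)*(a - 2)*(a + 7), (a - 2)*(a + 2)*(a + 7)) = a^2 + 5*a - 14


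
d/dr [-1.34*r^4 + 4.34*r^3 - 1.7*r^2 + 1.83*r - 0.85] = -5.36*r^3 + 13.02*r^2 - 3.4*r + 1.83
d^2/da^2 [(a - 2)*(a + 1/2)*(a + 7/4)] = 6*a + 1/2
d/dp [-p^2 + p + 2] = 1 - 2*p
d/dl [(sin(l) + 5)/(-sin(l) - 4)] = cos(l)/(sin(l) + 4)^2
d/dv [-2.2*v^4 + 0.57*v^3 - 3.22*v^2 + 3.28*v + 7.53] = -8.8*v^3 + 1.71*v^2 - 6.44*v + 3.28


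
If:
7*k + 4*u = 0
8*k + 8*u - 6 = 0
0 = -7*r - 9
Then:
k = -1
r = -9/7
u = 7/4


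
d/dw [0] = 0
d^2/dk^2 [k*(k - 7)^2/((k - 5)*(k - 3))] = 4*(-7*k^3 + 135*k^2 - 765*k + 1365)/(k^6 - 24*k^5 + 237*k^4 - 1232*k^3 + 3555*k^2 - 5400*k + 3375)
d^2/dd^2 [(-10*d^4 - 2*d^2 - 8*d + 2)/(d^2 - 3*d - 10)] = 4*(-5*d^6 + 45*d^5 + 15*d^4 - 1207*d^3 - 3027*d^2 - 129*d + 39)/(d^6 - 9*d^5 - 3*d^4 + 153*d^3 + 30*d^2 - 900*d - 1000)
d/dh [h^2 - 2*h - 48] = 2*h - 2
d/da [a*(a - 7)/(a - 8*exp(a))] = (a*(a - 7)*(8*exp(a) - 1) + (a - 8*exp(a))*(2*a - 7))/(a - 8*exp(a))^2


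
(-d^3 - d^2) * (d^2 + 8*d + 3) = -d^5 - 9*d^4 - 11*d^3 - 3*d^2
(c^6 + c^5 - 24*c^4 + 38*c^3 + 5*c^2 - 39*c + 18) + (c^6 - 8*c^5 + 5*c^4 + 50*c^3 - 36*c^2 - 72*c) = 2*c^6 - 7*c^5 - 19*c^4 + 88*c^3 - 31*c^2 - 111*c + 18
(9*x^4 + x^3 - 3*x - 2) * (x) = 9*x^5 + x^4 - 3*x^2 - 2*x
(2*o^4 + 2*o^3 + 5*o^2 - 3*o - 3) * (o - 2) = 2*o^5 - 2*o^4 + o^3 - 13*o^2 + 3*o + 6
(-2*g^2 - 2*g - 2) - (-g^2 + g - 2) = -g^2 - 3*g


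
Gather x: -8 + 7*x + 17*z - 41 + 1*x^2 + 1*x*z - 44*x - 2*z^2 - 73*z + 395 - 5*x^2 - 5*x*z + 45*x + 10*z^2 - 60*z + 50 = -4*x^2 + x*(8 - 4*z) + 8*z^2 - 116*z + 396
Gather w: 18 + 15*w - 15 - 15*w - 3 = 0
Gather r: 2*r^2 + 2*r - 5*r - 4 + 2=2*r^2 - 3*r - 2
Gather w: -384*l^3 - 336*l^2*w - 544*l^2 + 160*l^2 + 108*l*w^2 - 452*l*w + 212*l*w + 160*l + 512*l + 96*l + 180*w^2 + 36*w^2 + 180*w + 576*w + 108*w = -384*l^3 - 384*l^2 + 768*l + w^2*(108*l + 216) + w*(-336*l^2 - 240*l + 864)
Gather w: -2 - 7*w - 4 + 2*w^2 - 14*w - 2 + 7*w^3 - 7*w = 7*w^3 + 2*w^2 - 28*w - 8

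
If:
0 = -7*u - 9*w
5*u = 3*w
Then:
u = 0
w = 0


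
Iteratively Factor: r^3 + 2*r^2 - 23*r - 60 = (r + 3)*(r^2 - r - 20) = (r - 5)*(r + 3)*(r + 4)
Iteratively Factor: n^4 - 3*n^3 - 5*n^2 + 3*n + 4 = (n + 1)*(n^3 - 4*n^2 - n + 4) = (n + 1)^2*(n^2 - 5*n + 4) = (n - 4)*(n + 1)^2*(n - 1)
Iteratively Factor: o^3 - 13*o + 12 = (o + 4)*(o^2 - 4*o + 3) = (o - 1)*(o + 4)*(o - 3)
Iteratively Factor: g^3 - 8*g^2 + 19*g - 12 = (g - 1)*(g^2 - 7*g + 12) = (g - 3)*(g - 1)*(g - 4)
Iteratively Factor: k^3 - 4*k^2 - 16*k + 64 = (k - 4)*(k^2 - 16) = (k - 4)^2*(k + 4)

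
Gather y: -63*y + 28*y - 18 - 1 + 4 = -35*y - 15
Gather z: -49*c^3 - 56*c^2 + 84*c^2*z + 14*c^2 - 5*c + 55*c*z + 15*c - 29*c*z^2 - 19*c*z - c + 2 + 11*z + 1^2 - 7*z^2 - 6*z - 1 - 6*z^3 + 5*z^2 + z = -49*c^3 - 42*c^2 + 9*c - 6*z^3 + z^2*(-29*c - 2) + z*(84*c^2 + 36*c + 6) + 2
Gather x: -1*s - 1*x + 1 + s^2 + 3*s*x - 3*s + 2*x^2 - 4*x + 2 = s^2 - 4*s + 2*x^2 + x*(3*s - 5) + 3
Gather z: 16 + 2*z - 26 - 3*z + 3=-z - 7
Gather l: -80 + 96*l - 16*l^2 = -16*l^2 + 96*l - 80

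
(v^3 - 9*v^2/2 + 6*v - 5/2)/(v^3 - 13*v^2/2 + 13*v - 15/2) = (v - 1)/(v - 3)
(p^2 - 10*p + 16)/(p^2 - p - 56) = (p - 2)/(p + 7)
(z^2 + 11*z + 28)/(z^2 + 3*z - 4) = (z + 7)/(z - 1)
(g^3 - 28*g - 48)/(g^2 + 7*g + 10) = (g^2 - 2*g - 24)/(g + 5)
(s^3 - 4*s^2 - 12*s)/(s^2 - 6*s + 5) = s*(s^2 - 4*s - 12)/(s^2 - 6*s + 5)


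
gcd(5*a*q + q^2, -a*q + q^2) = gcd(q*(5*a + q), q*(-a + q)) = q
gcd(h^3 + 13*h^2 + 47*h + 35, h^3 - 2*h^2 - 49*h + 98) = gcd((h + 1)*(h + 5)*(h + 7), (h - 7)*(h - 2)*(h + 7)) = h + 7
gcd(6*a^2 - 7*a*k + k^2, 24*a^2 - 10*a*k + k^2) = 6*a - k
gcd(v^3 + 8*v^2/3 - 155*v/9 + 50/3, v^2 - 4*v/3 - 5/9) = v - 5/3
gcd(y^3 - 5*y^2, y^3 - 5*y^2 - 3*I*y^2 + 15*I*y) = y^2 - 5*y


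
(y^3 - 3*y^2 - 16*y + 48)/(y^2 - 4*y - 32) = (y^2 - 7*y + 12)/(y - 8)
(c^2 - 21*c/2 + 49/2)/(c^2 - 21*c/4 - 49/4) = 2*(2*c - 7)/(4*c + 7)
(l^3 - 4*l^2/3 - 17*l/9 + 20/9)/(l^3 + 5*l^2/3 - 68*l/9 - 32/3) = (3*l^2 - 8*l + 5)/(3*l^2 + l - 24)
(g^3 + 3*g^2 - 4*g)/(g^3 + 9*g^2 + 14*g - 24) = g/(g + 6)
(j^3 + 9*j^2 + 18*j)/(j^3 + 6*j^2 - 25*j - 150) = j*(j + 3)/(j^2 - 25)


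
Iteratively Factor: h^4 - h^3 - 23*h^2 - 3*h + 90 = (h - 2)*(h^3 + h^2 - 21*h - 45) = (h - 2)*(h + 3)*(h^2 - 2*h - 15) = (h - 5)*(h - 2)*(h + 3)*(h + 3)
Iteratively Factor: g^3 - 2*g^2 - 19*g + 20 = (g - 5)*(g^2 + 3*g - 4) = (g - 5)*(g - 1)*(g + 4)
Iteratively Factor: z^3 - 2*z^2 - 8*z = (z - 4)*(z^2 + 2*z) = (z - 4)*(z + 2)*(z)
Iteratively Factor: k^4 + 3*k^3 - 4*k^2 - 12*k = (k - 2)*(k^3 + 5*k^2 + 6*k) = (k - 2)*(k + 2)*(k^2 + 3*k) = (k - 2)*(k + 2)*(k + 3)*(k)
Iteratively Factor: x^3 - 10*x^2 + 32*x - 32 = (x - 4)*(x^2 - 6*x + 8) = (x - 4)*(x - 2)*(x - 4)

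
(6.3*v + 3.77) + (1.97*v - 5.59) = 8.27*v - 1.82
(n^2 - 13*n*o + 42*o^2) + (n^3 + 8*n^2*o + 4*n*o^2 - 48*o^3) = n^3 + 8*n^2*o + n^2 + 4*n*o^2 - 13*n*o - 48*o^3 + 42*o^2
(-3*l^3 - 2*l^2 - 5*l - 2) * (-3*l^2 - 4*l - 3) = 9*l^5 + 18*l^4 + 32*l^3 + 32*l^2 + 23*l + 6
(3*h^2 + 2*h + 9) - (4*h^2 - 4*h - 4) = -h^2 + 6*h + 13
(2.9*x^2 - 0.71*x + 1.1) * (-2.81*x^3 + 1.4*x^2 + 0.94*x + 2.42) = -8.149*x^5 + 6.0551*x^4 - 1.359*x^3 + 7.8906*x^2 - 0.6842*x + 2.662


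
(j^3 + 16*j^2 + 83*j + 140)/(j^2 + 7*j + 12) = (j^2 + 12*j + 35)/(j + 3)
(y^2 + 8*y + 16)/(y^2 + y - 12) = (y + 4)/(y - 3)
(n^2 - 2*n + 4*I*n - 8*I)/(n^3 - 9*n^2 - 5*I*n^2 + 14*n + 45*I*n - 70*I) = (n + 4*I)/(n^2 - n*(7 + 5*I) + 35*I)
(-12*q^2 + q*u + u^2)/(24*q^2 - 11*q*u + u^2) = (-4*q - u)/(8*q - u)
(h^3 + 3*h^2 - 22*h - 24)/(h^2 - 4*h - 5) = (h^2 + 2*h - 24)/(h - 5)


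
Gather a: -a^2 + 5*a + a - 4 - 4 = -a^2 + 6*a - 8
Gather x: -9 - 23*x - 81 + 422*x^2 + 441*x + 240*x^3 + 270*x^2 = 240*x^3 + 692*x^2 + 418*x - 90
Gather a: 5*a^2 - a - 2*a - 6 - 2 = 5*a^2 - 3*a - 8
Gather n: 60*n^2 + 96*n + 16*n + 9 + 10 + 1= 60*n^2 + 112*n + 20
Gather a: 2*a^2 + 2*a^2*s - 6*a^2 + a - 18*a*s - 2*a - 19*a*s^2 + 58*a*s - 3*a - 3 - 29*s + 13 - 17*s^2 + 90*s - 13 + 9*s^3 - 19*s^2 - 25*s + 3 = a^2*(2*s - 4) + a*(-19*s^2 + 40*s - 4) + 9*s^3 - 36*s^2 + 36*s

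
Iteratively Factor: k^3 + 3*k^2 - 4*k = (k)*(k^2 + 3*k - 4) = k*(k + 4)*(k - 1)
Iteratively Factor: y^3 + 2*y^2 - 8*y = (y - 2)*(y^2 + 4*y) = y*(y - 2)*(y + 4)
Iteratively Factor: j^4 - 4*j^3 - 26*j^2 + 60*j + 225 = (j - 5)*(j^3 + j^2 - 21*j - 45) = (j - 5)*(j + 3)*(j^2 - 2*j - 15) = (j - 5)*(j + 3)^2*(j - 5)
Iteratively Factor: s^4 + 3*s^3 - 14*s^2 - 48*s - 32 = (s - 4)*(s^3 + 7*s^2 + 14*s + 8) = (s - 4)*(s + 4)*(s^2 + 3*s + 2) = (s - 4)*(s + 1)*(s + 4)*(s + 2)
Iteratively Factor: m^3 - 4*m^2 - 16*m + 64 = (m - 4)*(m^2 - 16) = (m - 4)*(m + 4)*(m - 4)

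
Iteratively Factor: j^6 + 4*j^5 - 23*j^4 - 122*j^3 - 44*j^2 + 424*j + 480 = (j + 2)*(j^5 + 2*j^4 - 27*j^3 - 68*j^2 + 92*j + 240) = (j + 2)*(j + 4)*(j^4 - 2*j^3 - 19*j^2 + 8*j + 60) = (j + 2)^2*(j + 4)*(j^3 - 4*j^2 - 11*j + 30) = (j - 2)*(j + 2)^2*(j + 4)*(j^2 - 2*j - 15) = (j - 2)*(j + 2)^2*(j + 3)*(j + 4)*(j - 5)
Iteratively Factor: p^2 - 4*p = (p - 4)*(p)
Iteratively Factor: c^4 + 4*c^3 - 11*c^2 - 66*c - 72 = (c + 3)*(c^3 + c^2 - 14*c - 24) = (c - 4)*(c + 3)*(c^2 + 5*c + 6) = (c - 4)*(c + 3)^2*(c + 2)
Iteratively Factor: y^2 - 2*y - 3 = (y - 3)*(y + 1)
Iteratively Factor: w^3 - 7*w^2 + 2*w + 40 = (w + 2)*(w^2 - 9*w + 20) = (w - 5)*(w + 2)*(w - 4)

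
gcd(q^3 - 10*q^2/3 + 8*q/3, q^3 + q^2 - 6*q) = q^2 - 2*q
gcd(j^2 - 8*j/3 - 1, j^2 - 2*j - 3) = j - 3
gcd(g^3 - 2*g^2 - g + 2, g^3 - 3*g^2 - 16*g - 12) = g + 1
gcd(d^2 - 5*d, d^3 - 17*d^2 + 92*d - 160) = d - 5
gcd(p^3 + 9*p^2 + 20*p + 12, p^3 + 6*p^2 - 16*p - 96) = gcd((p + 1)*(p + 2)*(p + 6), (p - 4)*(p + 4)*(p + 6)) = p + 6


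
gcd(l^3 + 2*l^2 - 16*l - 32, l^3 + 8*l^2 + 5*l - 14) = l + 2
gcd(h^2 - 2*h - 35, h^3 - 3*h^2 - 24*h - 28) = h - 7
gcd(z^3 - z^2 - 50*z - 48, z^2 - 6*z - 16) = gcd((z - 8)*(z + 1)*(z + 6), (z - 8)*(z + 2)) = z - 8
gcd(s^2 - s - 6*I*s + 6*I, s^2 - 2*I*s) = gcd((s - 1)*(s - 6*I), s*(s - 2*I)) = 1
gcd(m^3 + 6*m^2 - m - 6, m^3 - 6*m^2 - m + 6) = m^2 - 1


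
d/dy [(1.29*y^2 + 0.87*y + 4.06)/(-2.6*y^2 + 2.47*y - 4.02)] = (5.4483*y^2 + 10.7404*y - 13.5256)/(6.76*y^4 - 12.844*y^3 + 27.0049*y^2 - 19.8588*y + 16.1604)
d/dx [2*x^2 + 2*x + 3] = 4*x + 2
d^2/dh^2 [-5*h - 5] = 0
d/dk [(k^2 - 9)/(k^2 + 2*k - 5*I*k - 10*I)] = (2*k*(k^2 + 2*k - 5*I*k - 10*I) - (k^2 - 9)*(2*k + 2 - 5*I))/(k^2 + 2*k - 5*I*k - 10*I)^2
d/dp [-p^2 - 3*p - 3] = -2*p - 3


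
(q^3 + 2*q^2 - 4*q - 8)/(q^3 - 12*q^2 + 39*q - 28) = (q^3 + 2*q^2 - 4*q - 8)/(q^3 - 12*q^2 + 39*q - 28)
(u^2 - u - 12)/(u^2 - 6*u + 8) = (u + 3)/(u - 2)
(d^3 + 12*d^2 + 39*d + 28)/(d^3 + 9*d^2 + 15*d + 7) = (d + 4)/(d + 1)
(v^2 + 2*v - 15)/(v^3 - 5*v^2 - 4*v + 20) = (v^2 + 2*v - 15)/(v^3 - 5*v^2 - 4*v + 20)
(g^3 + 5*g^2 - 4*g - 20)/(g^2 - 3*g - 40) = (g^2 - 4)/(g - 8)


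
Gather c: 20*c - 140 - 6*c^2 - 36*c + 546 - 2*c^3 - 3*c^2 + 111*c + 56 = -2*c^3 - 9*c^2 + 95*c + 462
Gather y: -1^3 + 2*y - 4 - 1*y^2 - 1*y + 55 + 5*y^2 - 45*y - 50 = 4*y^2 - 44*y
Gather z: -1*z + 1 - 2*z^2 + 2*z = -2*z^2 + z + 1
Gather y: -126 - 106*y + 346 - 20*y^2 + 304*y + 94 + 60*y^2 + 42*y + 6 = 40*y^2 + 240*y + 320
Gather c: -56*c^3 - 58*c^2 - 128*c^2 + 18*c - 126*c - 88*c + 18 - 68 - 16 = -56*c^3 - 186*c^2 - 196*c - 66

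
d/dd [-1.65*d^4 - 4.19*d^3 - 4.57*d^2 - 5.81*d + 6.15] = -6.6*d^3 - 12.57*d^2 - 9.14*d - 5.81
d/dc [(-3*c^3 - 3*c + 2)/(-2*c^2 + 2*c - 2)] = (-(2*c - 1)*(3*c^3 + 3*c - 2) + 3*(3*c^2 + 1)*(c^2 - c + 1))/(2*(c^2 - c + 1)^2)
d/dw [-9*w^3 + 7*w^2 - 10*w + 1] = -27*w^2 + 14*w - 10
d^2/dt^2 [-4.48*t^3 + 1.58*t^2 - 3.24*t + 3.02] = 3.16 - 26.88*t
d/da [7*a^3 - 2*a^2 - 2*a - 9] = 21*a^2 - 4*a - 2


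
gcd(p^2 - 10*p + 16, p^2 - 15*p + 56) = p - 8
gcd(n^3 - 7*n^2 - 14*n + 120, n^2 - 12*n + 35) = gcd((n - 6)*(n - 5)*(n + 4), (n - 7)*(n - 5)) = n - 5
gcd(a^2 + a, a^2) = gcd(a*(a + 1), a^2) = a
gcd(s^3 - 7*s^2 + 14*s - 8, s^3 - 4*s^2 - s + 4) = s^2 - 5*s + 4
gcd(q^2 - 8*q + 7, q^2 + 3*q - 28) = 1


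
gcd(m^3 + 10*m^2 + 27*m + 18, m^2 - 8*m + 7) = 1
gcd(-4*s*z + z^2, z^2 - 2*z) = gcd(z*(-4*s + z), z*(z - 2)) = z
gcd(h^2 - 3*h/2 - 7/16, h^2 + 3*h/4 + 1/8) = h + 1/4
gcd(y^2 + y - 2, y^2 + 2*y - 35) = 1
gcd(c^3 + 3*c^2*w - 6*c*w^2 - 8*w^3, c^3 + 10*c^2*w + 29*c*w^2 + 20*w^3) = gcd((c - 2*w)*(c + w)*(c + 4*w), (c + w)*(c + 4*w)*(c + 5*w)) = c^2 + 5*c*w + 4*w^2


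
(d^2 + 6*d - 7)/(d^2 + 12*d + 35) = (d - 1)/(d + 5)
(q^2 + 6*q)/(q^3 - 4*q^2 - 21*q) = (q + 6)/(q^2 - 4*q - 21)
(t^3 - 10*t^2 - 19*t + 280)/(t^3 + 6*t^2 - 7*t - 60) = (t^2 - 15*t + 56)/(t^2 + t - 12)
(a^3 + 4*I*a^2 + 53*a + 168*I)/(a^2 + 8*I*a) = a - 4*I + 21/a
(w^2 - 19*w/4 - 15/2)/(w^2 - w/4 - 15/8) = 2*(w - 6)/(2*w - 3)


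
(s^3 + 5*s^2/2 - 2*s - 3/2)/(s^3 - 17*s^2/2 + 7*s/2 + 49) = (2*s^3 + 5*s^2 - 4*s - 3)/(2*s^3 - 17*s^2 + 7*s + 98)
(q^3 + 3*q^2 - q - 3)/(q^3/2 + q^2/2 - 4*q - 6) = 2*(q^3 + 3*q^2 - q - 3)/(q^3 + q^2 - 8*q - 12)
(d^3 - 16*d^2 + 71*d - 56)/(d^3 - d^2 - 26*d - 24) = (-d^3 + 16*d^2 - 71*d + 56)/(-d^3 + d^2 + 26*d + 24)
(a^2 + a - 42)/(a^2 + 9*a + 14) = (a - 6)/(a + 2)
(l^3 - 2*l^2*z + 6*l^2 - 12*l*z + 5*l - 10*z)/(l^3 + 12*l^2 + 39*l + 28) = (l^2 - 2*l*z + 5*l - 10*z)/(l^2 + 11*l + 28)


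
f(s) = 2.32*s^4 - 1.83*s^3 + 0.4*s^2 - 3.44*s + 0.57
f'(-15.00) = -32570.69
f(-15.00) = 123768.42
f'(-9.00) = -7220.45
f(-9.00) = 16619.52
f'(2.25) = 76.27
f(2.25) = 33.47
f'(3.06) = 213.50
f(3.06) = 144.77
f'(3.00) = 200.11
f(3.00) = 132.36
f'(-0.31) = -4.49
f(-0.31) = 1.75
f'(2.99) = 197.93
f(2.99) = 130.37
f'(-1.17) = -26.75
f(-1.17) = 12.42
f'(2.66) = 134.50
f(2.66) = 75.96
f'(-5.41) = -1637.85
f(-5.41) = 2308.01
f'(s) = 9.28*s^3 - 5.49*s^2 + 0.8*s - 3.44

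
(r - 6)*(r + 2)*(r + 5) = r^3 + r^2 - 32*r - 60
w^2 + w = w*(w + 1)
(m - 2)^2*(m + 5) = m^3 + m^2 - 16*m + 20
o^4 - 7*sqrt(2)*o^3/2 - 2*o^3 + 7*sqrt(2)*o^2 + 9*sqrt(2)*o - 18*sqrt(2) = (o - 2)*(o - 3*sqrt(2))*(o - 3*sqrt(2)/2)*(o + sqrt(2))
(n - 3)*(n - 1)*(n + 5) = n^3 + n^2 - 17*n + 15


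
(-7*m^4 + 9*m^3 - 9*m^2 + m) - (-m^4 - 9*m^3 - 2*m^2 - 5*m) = -6*m^4 + 18*m^3 - 7*m^2 + 6*m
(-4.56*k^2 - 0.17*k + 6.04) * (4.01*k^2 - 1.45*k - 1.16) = -18.2856*k^4 + 5.9303*k^3 + 29.7565*k^2 - 8.5608*k - 7.0064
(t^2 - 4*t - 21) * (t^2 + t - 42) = t^4 - 3*t^3 - 67*t^2 + 147*t + 882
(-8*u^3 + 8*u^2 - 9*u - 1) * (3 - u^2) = 8*u^5 - 8*u^4 - 15*u^3 + 25*u^2 - 27*u - 3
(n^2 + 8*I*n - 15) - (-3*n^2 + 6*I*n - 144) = 4*n^2 + 2*I*n + 129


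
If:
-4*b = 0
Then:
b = 0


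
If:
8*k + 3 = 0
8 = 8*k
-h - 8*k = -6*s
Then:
No Solution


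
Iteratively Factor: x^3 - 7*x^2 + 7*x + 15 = (x + 1)*(x^2 - 8*x + 15) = (x - 3)*(x + 1)*(x - 5)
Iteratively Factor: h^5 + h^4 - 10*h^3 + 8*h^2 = (h)*(h^4 + h^3 - 10*h^2 + 8*h) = h^2*(h^3 + h^2 - 10*h + 8) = h^2*(h - 1)*(h^2 + 2*h - 8) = h^2*(h - 2)*(h - 1)*(h + 4)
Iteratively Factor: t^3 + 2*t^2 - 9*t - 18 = (t + 2)*(t^2 - 9) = (t - 3)*(t + 2)*(t + 3)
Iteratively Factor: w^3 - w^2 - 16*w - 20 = (w - 5)*(w^2 + 4*w + 4) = (w - 5)*(w + 2)*(w + 2)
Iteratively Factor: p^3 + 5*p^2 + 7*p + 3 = (p + 3)*(p^2 + 2*p + 1) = (p + 1)*(p + 3)*(p + 1)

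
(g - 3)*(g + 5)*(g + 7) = g^3 + 9*g^2 - g - 105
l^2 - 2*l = l*(l - 2)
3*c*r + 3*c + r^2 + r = (3*c + r)*(r + 1)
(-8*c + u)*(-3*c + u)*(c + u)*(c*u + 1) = 24*c^4*u + 13*c^3*u^2 + 24*c^3 - 10*c^2*u^3 + 13*c^2*u + c*u^4 - 10*c*u^2 + u^3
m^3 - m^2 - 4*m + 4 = (m - 2)*(m - 1)*(m + 2)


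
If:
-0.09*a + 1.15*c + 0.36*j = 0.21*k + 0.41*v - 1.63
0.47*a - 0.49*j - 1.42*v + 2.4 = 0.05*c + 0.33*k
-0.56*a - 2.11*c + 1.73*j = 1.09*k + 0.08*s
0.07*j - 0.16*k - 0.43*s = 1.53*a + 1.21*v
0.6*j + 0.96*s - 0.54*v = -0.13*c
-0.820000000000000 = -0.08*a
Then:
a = 10.25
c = -4.02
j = 20.35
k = 36.14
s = -17.91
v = -10.20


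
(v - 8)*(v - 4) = v^2 - 12*v + 32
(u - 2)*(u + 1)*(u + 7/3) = u^3 + 4*u^2/3 - 13*u/3 - 14/3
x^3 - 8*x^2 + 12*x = x*(x - 6)*(x - 2)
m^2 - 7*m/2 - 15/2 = (m - 5)*(m + 3/2)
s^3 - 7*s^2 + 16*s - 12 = (s - 3)*(s - 2)^2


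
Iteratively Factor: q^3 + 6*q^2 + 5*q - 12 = (q - 1)*(q^2 + 7*q + 12) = (q - 1)*(q + 4)*(q + 3)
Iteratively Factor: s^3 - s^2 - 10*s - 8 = (s + 1)*(s^2 - 2*s - 8) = (s + 1)*(s + 2)*(s - 4)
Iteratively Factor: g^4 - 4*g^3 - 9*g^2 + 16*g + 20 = (g + 1)*(g^3 - 5*g^2 - 4*g + 20) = (g + 1)*(g + 2)*(g^2 - 7*g + 10) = (g - 2)*(g + 1)*(g + 2)*(g - 5)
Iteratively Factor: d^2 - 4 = (d - 2)*(d + 2)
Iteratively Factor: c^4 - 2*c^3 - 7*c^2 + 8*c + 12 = (c + 1)*(c^3 - 3*c^2 - 4*c + 12) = (c - 2)*(c + 1)*(c^2 - c - 6) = (c - 3)*(c - 2)*(c + 1)*(c + 2)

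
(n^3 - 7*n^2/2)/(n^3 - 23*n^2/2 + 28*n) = n/(n - 8)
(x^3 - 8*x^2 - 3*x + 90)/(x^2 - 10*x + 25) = (x^2 - 3*x - 18)/(x - 5)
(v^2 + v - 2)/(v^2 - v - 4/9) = 9*(-v^2 - v + 2)/(-9*v^2 + 9*v + 4)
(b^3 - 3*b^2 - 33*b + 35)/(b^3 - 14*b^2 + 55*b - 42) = (b + 5)/(b - 6)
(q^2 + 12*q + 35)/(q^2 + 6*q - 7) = (q + 5)/(q - 1)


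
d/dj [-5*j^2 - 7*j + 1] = -10*j - 7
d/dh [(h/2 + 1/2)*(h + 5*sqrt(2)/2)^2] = (2*h + 5*sqrt(2))*(6*h + 4 + 5*sqrt(2))/8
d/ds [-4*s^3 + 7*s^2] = 2*s*(7 - 6*s)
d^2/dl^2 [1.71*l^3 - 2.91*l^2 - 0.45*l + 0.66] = 10.26*l - 5.82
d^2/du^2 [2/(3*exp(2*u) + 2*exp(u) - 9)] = 4*(4*(3*exp(u) + 1)^2*exp(u) - (6*exp(u) + 1)*(3*exp(2*u) + 2*exp(u) - 9))*exp(u)/(3*exp(2*u) + 2*exp(u) - 9)^3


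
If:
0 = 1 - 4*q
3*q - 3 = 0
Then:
No Solution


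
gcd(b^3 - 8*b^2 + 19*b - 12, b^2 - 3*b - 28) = 1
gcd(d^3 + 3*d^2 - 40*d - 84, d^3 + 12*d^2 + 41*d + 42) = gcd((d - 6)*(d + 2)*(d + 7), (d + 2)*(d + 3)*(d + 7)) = d^2 + 9*d + 14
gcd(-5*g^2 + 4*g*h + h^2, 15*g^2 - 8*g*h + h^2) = 1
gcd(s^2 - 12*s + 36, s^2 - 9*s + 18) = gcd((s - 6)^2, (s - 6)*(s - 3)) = s - 6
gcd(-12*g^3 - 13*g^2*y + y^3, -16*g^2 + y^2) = -4*g + y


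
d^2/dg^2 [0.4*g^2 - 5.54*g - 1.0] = 0.800000000000000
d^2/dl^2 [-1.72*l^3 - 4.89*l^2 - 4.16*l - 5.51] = -10.32*l - 9.78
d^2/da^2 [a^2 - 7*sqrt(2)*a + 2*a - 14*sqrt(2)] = 2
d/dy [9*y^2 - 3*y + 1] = 18*y - 3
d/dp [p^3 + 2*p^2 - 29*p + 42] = 3*p^2 + 4*p - 29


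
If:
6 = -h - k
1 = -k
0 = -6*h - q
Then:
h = -5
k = -1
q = 30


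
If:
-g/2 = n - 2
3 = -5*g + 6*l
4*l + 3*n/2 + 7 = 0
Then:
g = -144/31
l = -209/62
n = 134/31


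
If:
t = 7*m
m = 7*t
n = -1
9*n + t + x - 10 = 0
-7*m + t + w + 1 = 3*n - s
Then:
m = 0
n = -1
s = -w - 4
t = 0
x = 19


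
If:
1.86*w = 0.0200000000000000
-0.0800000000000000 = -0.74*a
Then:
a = 0.11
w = 0.01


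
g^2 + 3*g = g*(g + 3)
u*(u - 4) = u^2 - 4*u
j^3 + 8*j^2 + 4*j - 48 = (j - 2)*(j + 4)*(j + 6)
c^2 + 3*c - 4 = (c - 1)*(c + 4)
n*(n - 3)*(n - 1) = n^3 - 4*n^2 + 3*n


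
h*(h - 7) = h^2 - 7*h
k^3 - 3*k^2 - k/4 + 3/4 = (k - 3)*(k - 1/2)*(k + 1/2)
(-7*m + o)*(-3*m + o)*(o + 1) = 21*m^2*o + 21*m^2 - 10*m*o^2 - 10*m*o + o^3 + o^2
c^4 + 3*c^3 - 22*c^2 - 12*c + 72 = (c - 3)*(c - 2)*(c + 2)*(c + 6)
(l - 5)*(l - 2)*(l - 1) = l^3 - 8*l^2 + 17*l - 10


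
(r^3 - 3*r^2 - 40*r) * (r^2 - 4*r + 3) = r^5 - 7*r^4 - 25*r^3 + 151*r^2 - 120*r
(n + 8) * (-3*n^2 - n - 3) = -3*n^3 - 25*n^2 - 11*n - 24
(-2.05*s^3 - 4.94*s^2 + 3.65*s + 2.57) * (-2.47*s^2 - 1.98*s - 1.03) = 5.0635*s^5 + 16.2608*s^4 + 2.8772*s^3 - 8.4867*s^2 - 8.8481*s - 2.6471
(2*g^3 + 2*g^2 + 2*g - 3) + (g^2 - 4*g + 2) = 2*g^3 + 3*g^2 - 2*g - 1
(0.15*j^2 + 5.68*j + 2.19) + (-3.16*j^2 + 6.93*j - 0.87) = -3.01*j^2 + 12.61*j + 1.32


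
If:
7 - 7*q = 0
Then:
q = 1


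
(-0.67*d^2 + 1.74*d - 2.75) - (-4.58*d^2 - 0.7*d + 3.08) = 3.91*d^2 + 2.44*d - 5.83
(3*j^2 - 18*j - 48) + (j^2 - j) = 4*j^2 - 19*j - 48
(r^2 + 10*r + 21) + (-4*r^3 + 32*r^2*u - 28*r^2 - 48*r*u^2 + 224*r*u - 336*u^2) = -4*r^3 + 32*r^2*u - 27*r^2 - 48*r*u^2 + 224*r*u + 10*r - 336*u^2 + 21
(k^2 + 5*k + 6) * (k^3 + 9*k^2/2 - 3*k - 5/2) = k^5 + 19*k^4/2 + 51*k^3/2 + 19*k^2/2 - 61*k/2 - 15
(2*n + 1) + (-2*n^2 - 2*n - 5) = -2*n^2 - 4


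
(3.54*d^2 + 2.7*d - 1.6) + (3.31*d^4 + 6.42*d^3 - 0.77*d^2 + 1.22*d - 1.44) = 3.31*d^4 + 6.42*d^3 + 2.77*d^2 + 3.92*d - 3.04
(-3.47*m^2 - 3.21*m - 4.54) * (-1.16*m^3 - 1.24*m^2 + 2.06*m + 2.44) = 4.0252*m^5 + 8.0264*m^4 + 2.0986*m^3 - 9.4498*m^2 - 17.1848*m - 11.0776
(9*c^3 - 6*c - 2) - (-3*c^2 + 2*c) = 9*c^3 + 3*c^2 - 8*c - 2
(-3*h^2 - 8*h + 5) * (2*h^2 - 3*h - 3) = -6*h^4 - 7*h^3 + 43*h^2 + 9*h - 15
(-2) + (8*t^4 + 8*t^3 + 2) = 8*t^4 + 8*t^3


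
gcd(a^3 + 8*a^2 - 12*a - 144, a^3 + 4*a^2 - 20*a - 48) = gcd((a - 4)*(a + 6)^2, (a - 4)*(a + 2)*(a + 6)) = a^2 + 2*a - 24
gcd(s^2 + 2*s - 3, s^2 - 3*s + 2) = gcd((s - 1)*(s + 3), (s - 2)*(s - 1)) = s - 1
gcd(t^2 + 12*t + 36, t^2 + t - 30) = t + 6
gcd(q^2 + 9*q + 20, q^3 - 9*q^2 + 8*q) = 1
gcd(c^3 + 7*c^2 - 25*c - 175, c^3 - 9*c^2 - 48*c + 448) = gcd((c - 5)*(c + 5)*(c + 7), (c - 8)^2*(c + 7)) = c + 7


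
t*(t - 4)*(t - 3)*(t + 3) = t^4 - 4*t^3 - 9*t^2 + 36*t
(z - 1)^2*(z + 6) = z^3 + 4*z^2 - 11*z + 6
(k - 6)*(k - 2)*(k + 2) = k^3 - 6*k^2 - 4*k + 24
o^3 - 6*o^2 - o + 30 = (o - 5)*(o - 3)*(o + 2)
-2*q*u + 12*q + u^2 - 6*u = (-2*q + u)*(u - 6)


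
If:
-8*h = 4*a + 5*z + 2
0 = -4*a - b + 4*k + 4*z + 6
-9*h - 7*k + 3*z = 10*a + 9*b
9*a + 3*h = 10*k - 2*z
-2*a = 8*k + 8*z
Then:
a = 16392/8365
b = -6354/1673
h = -556/8365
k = 48/35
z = -3114/1673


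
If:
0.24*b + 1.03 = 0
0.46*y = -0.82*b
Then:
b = -4.29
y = 7.65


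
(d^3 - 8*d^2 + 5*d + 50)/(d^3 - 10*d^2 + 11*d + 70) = (d - 5)/(d - 7)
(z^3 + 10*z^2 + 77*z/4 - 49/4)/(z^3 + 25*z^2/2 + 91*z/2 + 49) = (z - 1/2)/(z + 2)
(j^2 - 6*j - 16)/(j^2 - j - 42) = (-j^2 + 6*j + 16)/(-j^2 + j + 42)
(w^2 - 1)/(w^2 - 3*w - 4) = (w - 1)/(w - 4)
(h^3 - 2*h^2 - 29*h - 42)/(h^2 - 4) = (h^2 - 4*h - 21)/(h - 2)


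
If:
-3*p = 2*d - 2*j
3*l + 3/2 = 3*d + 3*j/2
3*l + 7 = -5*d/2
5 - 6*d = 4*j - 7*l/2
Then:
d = -2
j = 11/3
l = -2/3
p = 34/9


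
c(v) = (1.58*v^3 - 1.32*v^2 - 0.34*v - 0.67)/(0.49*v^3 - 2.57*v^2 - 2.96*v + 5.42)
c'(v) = (-1.47*v^2 + 5.14*v + 2.96)*(1.58*v^3 - 1.32*v^2 - 0.34*v - 0.67)/(0.49*v^3 - 2.57*v^2 - 2.96*v + 5.42)^2 + (4.74*v^2 - 2.64*v - 0.34)/(0.49*v^3 - 2.57*v^2 - 2.96*v + 5.42)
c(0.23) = -0.17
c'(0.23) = -0.30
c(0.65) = -0.40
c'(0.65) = -0.91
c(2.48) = -1.41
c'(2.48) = -1.25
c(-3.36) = 2.31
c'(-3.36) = 0.29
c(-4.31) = 2.18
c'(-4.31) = 0.04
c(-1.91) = 9.23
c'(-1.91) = 52.92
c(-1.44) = -2.64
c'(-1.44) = 11.45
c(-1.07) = -0.74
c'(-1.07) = 2.19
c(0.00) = -0.12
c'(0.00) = -0.13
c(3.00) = -2.18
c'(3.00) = -1.74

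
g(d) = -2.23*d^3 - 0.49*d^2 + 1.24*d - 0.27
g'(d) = -6.69*d^2 - 0.98*d + 1.24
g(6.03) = -499.55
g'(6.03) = -247.92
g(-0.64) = -0.68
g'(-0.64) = -0.87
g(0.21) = -0.05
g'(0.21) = 0.74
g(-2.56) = 30.76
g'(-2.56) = -40.09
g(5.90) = -468.01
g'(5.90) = -237.42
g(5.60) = -400.32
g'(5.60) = -214.05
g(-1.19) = 1.32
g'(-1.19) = -7.07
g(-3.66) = 97.96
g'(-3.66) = -84.79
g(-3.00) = 51.81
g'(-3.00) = -56.03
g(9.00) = -1654.47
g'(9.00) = -549.47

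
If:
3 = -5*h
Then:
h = -3/5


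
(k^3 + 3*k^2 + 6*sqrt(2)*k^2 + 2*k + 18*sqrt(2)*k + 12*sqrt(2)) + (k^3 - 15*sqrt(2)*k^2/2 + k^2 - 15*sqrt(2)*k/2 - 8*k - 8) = 2*k^3 - 3*sqrt(2)*k^2/2 + 4*k^2 - 6*k + 21*sqrt(2)*k/2 - 8 + 12*sqrt(2)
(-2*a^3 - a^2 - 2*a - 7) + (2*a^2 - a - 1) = -2*a^3 + a^2 - 3*a - 8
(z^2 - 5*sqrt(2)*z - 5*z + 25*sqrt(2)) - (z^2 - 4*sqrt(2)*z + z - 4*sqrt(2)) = -6*z - sqrt(2)*z + 29*sqrt(2)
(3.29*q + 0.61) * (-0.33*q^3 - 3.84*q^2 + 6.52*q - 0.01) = -1.0857*q^4 - 12.8349*q^3 + 19.1084*q^2 + 3.9443*q - 0.0061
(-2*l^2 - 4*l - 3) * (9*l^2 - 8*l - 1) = -18*l^4 - 20*l^3 + 7*l^2 + 28*l + 3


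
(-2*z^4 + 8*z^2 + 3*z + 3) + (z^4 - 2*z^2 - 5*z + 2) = -z^4 + 6*z^2 - 2*z + 5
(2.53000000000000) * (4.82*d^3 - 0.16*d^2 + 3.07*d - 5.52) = 12.1946*d^3 - 0.4048*d^2 + 7.7671*d - 13.9656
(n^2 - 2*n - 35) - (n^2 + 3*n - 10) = -5*n - 25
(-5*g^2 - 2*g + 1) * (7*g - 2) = -35*g^3 - 4*g^2 + 11*g - 2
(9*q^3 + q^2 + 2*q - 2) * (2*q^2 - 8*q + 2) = 18*q^5 - 70*q^4 + 14*q^3 - 18*q^2 + 20*q - 4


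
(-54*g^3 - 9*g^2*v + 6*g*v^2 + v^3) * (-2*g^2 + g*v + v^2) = 108*g^5 - 36*g^4*v - 75*g^3*v^2 - 5*g^2*v^3 + 7*g*v^4 + v^5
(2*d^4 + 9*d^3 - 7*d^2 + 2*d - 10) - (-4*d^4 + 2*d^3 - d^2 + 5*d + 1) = 6*d^4 + 7*d^3 - 6*d^2 - 3*d - 11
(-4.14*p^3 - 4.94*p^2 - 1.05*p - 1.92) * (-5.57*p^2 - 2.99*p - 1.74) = 23.0598*p^5 + 39.8944*p^4 + 27.8227*p^3 + 22.4295*p^2 + 7.5678*p + 3.3408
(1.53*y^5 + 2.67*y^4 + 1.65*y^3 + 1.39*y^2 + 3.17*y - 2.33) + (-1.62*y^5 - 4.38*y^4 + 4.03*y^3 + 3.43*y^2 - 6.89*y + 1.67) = -0.0900000000000001*y^5 - 1.71*y^4 + 5.68*y^3 + 4.82*y^2 - 3.72*y - 0.66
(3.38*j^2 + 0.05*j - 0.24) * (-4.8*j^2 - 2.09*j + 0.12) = -16.224*j^4 - 7.3042*j^3 + 1.4531*j^2 + 0.5076*j - 0.0288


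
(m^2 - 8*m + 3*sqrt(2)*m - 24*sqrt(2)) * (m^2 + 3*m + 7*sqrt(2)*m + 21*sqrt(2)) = m^4 - 5*m^3 + 10*sqrt(2)*m^3 - 50*sqrt(2)*m^2 + 18*m^2 - 240*sqrt(2)*m - 210*m - 1008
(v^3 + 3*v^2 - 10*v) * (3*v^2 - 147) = 3*v^5 + 9*v^4 - 177*v^3 - 441*v^2 + 1470*v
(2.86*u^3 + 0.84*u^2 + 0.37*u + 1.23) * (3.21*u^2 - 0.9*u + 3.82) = 9.1806*u^5 + 0.1224*u^4 + 11.3569*u^3 + 6.8241*u^2 + 0.3064*u + 4.6986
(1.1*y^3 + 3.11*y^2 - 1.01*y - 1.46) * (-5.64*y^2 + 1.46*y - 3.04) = -6.204*y^5 - 15.9344*y^4 + 6.893*y^3 - 2.6946*y^2 + 0.938800000000001*y + 4.4384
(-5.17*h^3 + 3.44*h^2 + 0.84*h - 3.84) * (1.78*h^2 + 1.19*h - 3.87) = -9.2026*h^5 - 0.0290999999999997*h^4 + 25.5967*h^3 - 19.1484*h^2 - 7.8204*h + 14.8608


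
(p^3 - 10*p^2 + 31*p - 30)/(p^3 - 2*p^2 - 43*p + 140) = (p^2 - 5*p + 6)/(p^2 + 3*p - 28)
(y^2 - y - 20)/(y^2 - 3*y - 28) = (y - 5)/(y - 7)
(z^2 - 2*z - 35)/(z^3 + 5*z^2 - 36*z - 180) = (z - 7)/(z^2 - 36)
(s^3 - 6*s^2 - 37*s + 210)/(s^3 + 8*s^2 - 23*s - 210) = (s - 7)/(s + 7)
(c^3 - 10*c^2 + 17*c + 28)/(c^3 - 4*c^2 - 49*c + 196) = (c + 1)/(c + 7)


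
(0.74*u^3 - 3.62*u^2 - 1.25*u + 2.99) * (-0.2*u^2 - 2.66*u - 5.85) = -0.148*u^5 - 1.2444*u^4 + 5.5502*u^3 + 23.904*u^2 - 0.640900000000001*u - 17.4915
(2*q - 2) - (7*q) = -5*q - 2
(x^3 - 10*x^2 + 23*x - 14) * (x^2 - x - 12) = x^5 - 11*x^4 + 21*x^3 + 83*x^2 - 262*x + 168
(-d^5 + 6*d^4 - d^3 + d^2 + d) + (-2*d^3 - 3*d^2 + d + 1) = -d^5 + 6*d^4 - 3*d^3 - 2*d^2 + 2*d + 1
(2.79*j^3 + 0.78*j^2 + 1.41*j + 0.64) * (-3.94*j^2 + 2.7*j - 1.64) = -10.9926*j^5 + 4.4598*j^4 - 8.025*j^3 + 0.00620000000000021*j^2 - 0.5844*j - 1.0496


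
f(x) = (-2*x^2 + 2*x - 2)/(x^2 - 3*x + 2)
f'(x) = (2 - 4*x)/(x^2 - 3*x + 2) + (3 - 2*x)*(-2*x^2 + 2*x - 2)/(x^2 - 3*x + 2)^2 = 2*(2*x^2 - 2*x - 1)/(x^4 - 6*x^3 + 13*x^2 - 12*x + 4)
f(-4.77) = -1.46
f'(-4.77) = 0.07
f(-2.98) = -1.30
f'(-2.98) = 0.12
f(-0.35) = -0.93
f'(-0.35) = -0.01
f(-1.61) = -1.10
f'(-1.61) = 0.17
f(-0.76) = -0.96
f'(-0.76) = 0.14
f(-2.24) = -1.20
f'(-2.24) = 0.14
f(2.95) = -7.29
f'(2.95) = 6.12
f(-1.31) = -1.05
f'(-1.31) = 0.17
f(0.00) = -1.00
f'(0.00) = -0.50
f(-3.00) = -1.30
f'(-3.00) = 0.12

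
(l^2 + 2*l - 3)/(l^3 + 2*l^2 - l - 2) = (l + 3)/(l^2 + 3*l + 2)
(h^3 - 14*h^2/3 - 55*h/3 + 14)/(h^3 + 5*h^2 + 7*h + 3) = (3*h^2 - 23*h + 14)/(3*(h^2 + 2*h + 1))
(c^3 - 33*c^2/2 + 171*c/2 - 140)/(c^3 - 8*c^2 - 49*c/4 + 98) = 2*(c - 5)/(2*c + 7)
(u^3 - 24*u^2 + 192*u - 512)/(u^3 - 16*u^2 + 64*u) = (u - 8)/u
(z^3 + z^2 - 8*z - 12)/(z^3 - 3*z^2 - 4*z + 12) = (z + 2)/(z - 2)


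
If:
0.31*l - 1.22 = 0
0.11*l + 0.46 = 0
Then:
No Solution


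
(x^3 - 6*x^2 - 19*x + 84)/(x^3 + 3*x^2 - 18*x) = (x^2 - 3*x - 28)/(x*(x + 6))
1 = 1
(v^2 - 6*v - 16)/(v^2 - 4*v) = (v^2 - 6*v - 16)/(v*(v - 4))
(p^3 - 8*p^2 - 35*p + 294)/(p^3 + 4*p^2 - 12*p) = (p^2 - 14*p + 49)/(p*(p - 2))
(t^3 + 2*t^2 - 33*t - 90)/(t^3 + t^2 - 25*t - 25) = (t^2 - 3*t - 18)/(t^2 - 4*t - 5)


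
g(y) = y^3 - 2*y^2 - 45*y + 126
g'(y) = 3*y^2 - 4*y - 45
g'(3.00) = -30.00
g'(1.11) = -45.74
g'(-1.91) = -26.42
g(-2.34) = 207.54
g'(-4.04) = 20.12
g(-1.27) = 177.88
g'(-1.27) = -35.08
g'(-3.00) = -6.00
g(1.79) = 44.78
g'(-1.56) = -31.46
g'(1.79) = -42.55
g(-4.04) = 209.22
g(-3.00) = 216.00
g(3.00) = 0.00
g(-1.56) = 187.54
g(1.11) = 74.95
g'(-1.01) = -37.90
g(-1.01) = 168.38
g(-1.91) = 197.69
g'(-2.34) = -19.21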